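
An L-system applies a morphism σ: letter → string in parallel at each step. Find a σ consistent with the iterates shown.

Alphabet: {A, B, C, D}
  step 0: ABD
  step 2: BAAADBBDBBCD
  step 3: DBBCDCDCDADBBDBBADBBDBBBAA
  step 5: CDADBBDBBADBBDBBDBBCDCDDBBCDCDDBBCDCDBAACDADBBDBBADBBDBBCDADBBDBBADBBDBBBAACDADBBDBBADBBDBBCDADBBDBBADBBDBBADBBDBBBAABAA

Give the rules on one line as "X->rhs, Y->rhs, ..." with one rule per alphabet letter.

  step 2 ⇒ step 3: BAAADBBDBBCD ⇒ DBB·CD·CD·CD·A·DBB·DBB·A·DBB·DBB·BA·A
    A ↦ CD
    B ↦ DBB
    C ↦ BA
    D ↦ A

A->CD, B->DBB, C->BA, D->A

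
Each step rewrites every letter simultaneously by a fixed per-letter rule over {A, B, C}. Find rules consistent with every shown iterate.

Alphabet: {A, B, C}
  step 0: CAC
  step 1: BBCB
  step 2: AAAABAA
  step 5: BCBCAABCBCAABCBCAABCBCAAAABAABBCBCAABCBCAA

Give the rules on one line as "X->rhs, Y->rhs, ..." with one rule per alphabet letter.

  step 1 ⇒ step 2: BBCB ⇒ AA·AA·B·AA
    B ↦ AA
    C ↦ B
  step 0 ⇒ step 1: CAC ⇒ B·BC·B
    A ↦ BC

A->BC, B->AA, C->B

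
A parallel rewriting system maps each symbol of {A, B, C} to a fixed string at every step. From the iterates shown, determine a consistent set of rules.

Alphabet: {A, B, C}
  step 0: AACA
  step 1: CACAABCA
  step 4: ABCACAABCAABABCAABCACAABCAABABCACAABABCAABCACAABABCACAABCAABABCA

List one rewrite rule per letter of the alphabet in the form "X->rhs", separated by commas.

A->CA, B->AB, C->AB

  step 0 ⇒ step 1: AACA ⇒ CA·CA·AB·CA
    A ↦ CA
    C ↦ AB
    B ↦ AB  (constrained at step 1)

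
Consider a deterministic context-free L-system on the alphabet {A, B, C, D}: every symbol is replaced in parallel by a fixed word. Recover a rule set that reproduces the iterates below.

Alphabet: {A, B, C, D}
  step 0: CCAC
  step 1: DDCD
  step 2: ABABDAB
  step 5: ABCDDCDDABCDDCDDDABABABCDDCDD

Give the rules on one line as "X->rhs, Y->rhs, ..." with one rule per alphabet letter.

A->C, B->DD, C->D, D->AB

  step 1 ⇒ step 2: DDCD ⇒ AB·AB·D·AB
    C ↦ D
    D ↦ AB
  step 0 ⇒ step 1: CCAC ⇒ D·D·C·D
    A ↦ C
    B ↦ DD  (constrained at step 2)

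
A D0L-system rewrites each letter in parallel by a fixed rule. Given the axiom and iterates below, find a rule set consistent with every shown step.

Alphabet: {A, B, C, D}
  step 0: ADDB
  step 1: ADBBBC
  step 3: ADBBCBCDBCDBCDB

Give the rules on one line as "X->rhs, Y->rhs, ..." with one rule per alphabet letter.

A->AD, B->BC, C->D, D->B

  step 0 ⇒ step 1: ADDB ⇒ AD·B·B·BC
    A ↦ AD
    B ↦ BC
    D ↦ B
    C ↦ D  (constrained at step 1)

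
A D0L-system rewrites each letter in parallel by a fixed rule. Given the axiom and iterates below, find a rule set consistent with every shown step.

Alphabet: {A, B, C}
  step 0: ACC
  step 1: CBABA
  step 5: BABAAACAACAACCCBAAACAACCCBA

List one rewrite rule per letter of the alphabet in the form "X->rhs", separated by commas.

  step 0 ⇒ step 1: ACC ⇒ C·BA·BA
    A ↦ C
    C ↦ BA
    B ↦ AA  (constrained at step 1)

A->C, B->AA, C->BA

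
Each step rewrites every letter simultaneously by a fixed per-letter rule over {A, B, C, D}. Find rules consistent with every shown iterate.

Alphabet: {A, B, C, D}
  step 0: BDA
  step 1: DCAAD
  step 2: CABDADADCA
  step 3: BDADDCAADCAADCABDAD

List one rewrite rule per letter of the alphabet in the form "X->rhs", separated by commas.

  step 2 ⇒ step 3: CABDADADCA ⇒ BD·AD·D·CA·AD·CA·AD·CA·BD·AD
    A ↦ AD
    B ↦ D
    C ↦ BD
    D ↦ CA

A->AD, B->D, C->BD, D->CA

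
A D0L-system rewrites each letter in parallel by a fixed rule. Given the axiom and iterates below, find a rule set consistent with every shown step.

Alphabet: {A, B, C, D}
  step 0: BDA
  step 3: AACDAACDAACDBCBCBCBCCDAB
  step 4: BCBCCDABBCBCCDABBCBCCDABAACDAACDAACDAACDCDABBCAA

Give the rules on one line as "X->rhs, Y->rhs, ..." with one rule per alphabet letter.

  step 3 ⇒ step 4: AACDAACDAACDBCBCBCBCCDAB ⇒ BC·BC·CD·AB·BC·BC·CD·AB·BC·BC·CD·AB·AA·CD·AA·CD·AA·CD·AA·CD·CD·AB·BC·AA
    A ↦ BC
    B ↦ AA
    C ↦ CD
    D ↦ AB

A->BC, B->AA, C->CD, D->AB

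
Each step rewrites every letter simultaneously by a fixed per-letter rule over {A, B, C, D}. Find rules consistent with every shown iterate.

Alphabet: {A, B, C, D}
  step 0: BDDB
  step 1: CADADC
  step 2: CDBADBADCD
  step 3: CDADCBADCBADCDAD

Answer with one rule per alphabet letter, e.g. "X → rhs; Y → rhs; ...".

  step 2 ⇒ step 3: CDBADBADCD ⇒ CD·AD·C·B·AD·C·B·AD·CD·AD
    A ↦ B
    B ↦ C
    C ↦ CD
    D ↦ AD

A->B, B->C, C->CD, D->AD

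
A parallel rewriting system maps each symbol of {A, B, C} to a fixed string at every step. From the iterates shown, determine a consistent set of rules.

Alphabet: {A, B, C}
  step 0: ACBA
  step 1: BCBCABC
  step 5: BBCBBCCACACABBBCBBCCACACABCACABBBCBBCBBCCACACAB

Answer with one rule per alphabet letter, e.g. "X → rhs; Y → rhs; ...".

  step 0 ⇒ step 1: ACBA ⇒ BC·B·CA·BC
    A ↦ BC
    B ↦ CA
    C ↦ B

A->BC, B->CA, C->B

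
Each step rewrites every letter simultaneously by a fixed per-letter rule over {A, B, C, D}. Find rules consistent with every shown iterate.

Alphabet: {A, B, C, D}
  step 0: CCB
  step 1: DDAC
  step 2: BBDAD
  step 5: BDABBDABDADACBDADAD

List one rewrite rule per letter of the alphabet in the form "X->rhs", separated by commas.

A->DA, B->AC, C->D, D->B

  step 1 ⇒ step 2: DDAC ⇒ B·B·DA·D
    A ↦ DA
    C ↦ D
    D ↦ B
  step 0 ⇒ step 1: CCB ⇒ D·D·AC
    B ↦ AC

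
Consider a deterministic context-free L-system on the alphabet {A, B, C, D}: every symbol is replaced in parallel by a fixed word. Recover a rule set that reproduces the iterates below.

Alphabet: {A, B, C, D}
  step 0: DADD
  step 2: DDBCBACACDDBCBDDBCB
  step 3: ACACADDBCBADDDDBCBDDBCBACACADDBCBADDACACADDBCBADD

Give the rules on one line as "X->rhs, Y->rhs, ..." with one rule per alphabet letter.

  step 2 ⇒ step 3: DDBCBACACDDBCBDDBCB ⇒ AC·AC·ADD·BCB·ADD·DD·BCB·DD·BCB·AC·AC·ADD·BCB·ADD·AC·AC·ADD·BCB·ADD
    A ↦ DD
    B ↦ ADD
    C ↦ BCB
    D ↦ AC

A->DD, B->ADD, C->BCB, D->AC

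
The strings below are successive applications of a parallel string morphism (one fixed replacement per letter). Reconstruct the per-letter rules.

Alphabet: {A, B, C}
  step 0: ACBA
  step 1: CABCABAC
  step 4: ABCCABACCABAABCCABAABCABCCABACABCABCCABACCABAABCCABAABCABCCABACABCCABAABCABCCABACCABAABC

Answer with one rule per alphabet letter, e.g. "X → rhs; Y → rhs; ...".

  step 0 ⇒ step 1: ACBA ⇒ C·ABC·ABA·C
    A ↦ C
    B ↦ ABA
    C ↦ ABC

A->C, B->ABA, C->ABC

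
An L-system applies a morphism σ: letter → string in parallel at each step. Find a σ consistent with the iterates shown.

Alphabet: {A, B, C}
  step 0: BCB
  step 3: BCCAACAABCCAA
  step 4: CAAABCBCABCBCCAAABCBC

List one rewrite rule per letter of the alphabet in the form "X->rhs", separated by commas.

A->BC, B->CA, C->A

  step 3 ⇒ step 4: BCCAACAABCCAA ⇒ CA·A·A·BC·BC·A·BC·BC·CA·A·A·BC·BC
    A ↦ BC
    B ↦ CA
    C ↦ A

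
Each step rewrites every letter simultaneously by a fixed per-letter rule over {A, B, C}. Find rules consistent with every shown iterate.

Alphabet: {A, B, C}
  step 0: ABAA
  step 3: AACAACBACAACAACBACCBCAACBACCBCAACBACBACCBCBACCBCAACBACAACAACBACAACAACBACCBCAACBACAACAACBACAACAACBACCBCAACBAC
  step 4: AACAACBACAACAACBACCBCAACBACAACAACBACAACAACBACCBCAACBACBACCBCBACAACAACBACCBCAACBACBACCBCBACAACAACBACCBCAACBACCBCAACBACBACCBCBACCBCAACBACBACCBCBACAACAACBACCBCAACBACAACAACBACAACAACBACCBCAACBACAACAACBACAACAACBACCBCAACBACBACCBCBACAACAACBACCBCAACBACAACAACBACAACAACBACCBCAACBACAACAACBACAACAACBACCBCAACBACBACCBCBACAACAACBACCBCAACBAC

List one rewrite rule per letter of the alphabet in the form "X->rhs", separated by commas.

A->AAC, B->CBC, C->BAC

  step 3 ⇒ step 4: AACAACBACAACAACBACCBCAACBACCBCAACBACBACCBCBACCBCAACBACAACAACBACAACAACBACCBCAACBACAACAACBACAACAACBACCBCAACBAC ⇒ AAC·AAC·BAC·AAC·AAC·BAC·CBC·AAC·BAC·AAC·AAC·BAC·AAC·AAC·BAC·CBC·AAC·BAC·BAC·CBC·BAC·AAC·AAC·BAC·CBC·AAC·BAC·BAC·CBC·BAC·AAC·AAC·BAC·CBC·AAC·BAC·CBC·AAC·BAC·BAC·CBC·BAC·CBC·AAC·BAC·BAC·CBC·BAC·AAC·AAC·BAC·CBC·AAC·BAC·AAC·AAC·BAC·AAC·AAC·BAC·CBC·AAC·BAC·AAC·AAC·BAC·AAC·AAC·BAC·CBC·AAC·BAC·BAC·CBC·BAC·AAC·AAC·BAC·CBC·AAC·BAC·AAC·AAC·BAC·AAC·AAC·BAC·CBC·AAC·BAC·AAC·AAC·BAC·AAC·AAC·BAC·CBC·AAC·BAC·BAC·CBC·BAC·AAC·AAC·BAC·CBC·AAC·BAC
    A ↦ AAC
    B ↦ CBC
    C ↦ BAC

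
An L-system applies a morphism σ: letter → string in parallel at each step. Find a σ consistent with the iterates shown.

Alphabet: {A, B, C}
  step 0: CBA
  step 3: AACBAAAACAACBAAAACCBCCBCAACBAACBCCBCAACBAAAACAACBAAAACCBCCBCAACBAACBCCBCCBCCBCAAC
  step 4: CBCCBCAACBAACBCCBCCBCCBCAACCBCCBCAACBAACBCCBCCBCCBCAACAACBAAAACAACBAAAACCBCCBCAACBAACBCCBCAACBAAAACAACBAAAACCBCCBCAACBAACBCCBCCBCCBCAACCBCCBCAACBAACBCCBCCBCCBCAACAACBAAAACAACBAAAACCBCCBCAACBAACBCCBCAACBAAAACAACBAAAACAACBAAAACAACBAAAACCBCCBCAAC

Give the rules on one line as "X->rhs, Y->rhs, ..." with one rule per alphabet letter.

A->CBC, B->BAA, C->AAC

  step 3 ⇒ step 4: AACBAAAACAACBAAAACCBCCBCAACBAACBCCBCAACBAAAACAACBAAAACCBCCBCAACBAACBCCBCCBCCBCAAC ⇒ CBC·CBC·AAC·BAA·CBC·CBC·CBC·CBC·AAC·CBC·CBC·AAC·BAA·CBC·CBC·CBC·CBC·AAC·AAC·BAA·AAC·AAC·BAA·AAC·CBC·CBC·AAC·BAA·CBC·CBC·AAC·BAA·AAC·AAC·BAA·AAC·CBC·CBC·AAC·BAA·CBC·CBC·CBC·CBC·AAC·CBC·CBC·AAC·BAA·CBC·CBC·CBC·CBC·AAC·AAC·BAA·AAC·AAC·BAA·AAC·CBC·CBC·AAC·BAA·CBC·CBC·AAC·BAA·AAC·AAC·BAA·AAC·AAC·BAA·AAC·AAC·BAA·AAC·CBC·CBC·AAC
    A ↦ CBC
    B ↦ BAA
    C ↦ AAC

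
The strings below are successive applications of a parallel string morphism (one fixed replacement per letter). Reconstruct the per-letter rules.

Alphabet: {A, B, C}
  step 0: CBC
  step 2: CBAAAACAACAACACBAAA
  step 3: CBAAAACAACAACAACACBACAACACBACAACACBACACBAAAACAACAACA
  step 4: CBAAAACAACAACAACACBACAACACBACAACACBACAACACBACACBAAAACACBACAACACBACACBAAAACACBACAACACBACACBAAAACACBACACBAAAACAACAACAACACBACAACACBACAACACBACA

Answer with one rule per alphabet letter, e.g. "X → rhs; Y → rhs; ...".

A->ACA, B->AAA, C->CB

  step 3 ⇒ step 4: CBAAAACAACAACAACACBACAACACBACAACACBACACBAAAACAACAACA ⇒ CB·AAA·ACA·ACA·ACA·ACA·CB·ACA·ACA·CB·ACA·ACA·CB·ACA·ACA·CB·ACA·CB·AAA·ACA·CB·ACA·ACA·CB·ACA·CB·AAA·ACA·CB·ACA·ACA·CB·ACA·CB·AAA·ACA·CB·ACA·CB·AAA·ACA·ACA·ACA·ACA·CB·ACA·ACA·CB·ACA·ACA·CB·ACA
    A ↦ ACA
    B ↦ AAA
    C ↦ CB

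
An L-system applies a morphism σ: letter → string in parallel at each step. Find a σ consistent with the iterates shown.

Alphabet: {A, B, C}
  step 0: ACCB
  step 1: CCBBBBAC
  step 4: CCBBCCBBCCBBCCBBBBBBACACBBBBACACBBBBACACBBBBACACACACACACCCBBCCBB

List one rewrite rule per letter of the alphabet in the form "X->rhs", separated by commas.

A->CC, B->AC, C->BB

  step 0 ⇒ step 1: ACCB ⇒ CC·BB·BB·AC
    A ↦ CC
    B ↦ AC
    C ↦ BB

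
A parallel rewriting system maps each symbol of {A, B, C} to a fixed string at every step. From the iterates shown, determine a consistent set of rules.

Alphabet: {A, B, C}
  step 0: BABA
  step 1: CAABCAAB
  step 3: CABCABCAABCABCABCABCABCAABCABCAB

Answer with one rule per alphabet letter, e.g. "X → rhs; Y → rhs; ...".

  step 0 ⇒ step 1: BABA ⇒ CA·AB·CA·AB
    A ↦ AB
    B ↦ CA
    C ↦ BC  (constrained at step 1)

A->AB, B->CA, C->BC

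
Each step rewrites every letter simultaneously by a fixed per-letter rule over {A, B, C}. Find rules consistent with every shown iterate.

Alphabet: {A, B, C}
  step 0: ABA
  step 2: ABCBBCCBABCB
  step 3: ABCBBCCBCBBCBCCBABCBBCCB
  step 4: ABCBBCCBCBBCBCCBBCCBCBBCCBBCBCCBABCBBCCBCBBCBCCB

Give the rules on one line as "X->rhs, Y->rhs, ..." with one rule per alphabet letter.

A->AB, B->CB, C->BC

  step 3 ⇒ step 4: ABCBBCCBCBBCBCCBABCBBCCB ⇒ AB·CB·BC·CB·CB·BC·BC·CB·BC·CB·CB·BC·CB·BC·BC·CB·AB·CB·BC·CB·CB·BC·BC·CB
    A ↦ AB
    B ↦ CB
    C ↦ BC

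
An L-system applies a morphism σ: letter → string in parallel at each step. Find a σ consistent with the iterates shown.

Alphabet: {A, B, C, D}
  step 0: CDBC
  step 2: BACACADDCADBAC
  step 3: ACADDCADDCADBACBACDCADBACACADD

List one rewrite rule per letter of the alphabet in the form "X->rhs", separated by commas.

A->CAD, B->A, C->D, D->BAC

  step 2 ⇒ step 3: BACACADDCADBAC ⇒ A·CAD·D·CAD·D·CAD·BAC·BAC·D·CAD·BAC·A·CAD·D
    A ↦ CAD
    B ↦ A
    C ↦ D
    D ↦ BAC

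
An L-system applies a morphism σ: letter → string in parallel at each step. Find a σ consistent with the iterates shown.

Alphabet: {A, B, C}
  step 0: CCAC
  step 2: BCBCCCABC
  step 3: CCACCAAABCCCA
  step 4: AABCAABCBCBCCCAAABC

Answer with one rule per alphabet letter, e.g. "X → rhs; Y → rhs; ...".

  step 3 ⇒ step 4: CCACCAAABCCCA ⇒ A·A·BC·A·A·BC·BC·BC·CC·A·A·A·BC
    A ↦ BC
    B ↦ CC
    C ↦ A

A->BC, B->CC, C->A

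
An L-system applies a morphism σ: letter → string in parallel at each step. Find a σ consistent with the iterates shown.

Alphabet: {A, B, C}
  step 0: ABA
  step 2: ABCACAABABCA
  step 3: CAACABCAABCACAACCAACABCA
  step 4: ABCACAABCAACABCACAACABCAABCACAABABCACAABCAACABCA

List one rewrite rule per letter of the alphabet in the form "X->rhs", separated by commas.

  step 3 ⇒ step 4: CAACABCAABCACAACCAACABCA ⇒ AB·CA·CA·AB·CA·AC·AB·CA·CA·AC·AB·CA·AB·CA·CA·AB·AB·CA·CA·AB·CA·AC·AB·CA
    A ↦ CA
    B ↦ AC
    C ↦ AB

A->CA, B->AC, C->AB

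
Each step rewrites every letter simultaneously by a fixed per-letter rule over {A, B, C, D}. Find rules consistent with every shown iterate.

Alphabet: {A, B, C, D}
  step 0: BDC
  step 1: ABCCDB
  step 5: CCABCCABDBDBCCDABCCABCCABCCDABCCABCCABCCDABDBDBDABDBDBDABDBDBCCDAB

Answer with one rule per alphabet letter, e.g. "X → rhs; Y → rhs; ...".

  step 0 ⇒ step 1: BDC ⇒ AB·CC·DB
    B ↦ AB
    C ↦ DB
    D ↦ CC
    A ↦ D  (constrained at step 1)

A->D, B->AB, C->DB, D->CC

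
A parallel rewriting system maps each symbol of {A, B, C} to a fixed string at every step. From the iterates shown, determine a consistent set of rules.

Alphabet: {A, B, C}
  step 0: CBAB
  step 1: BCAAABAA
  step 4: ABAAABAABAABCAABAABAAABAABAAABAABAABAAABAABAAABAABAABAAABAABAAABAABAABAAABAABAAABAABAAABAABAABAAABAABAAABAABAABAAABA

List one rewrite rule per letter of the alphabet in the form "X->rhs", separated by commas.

  step 0 ⇒ step 1: CBAB ⇒ BCA·A·ABA·A
    A ↦ ABA
    B ↦ A
    C ↦ BCA

A->ABA, B->A, C->BCA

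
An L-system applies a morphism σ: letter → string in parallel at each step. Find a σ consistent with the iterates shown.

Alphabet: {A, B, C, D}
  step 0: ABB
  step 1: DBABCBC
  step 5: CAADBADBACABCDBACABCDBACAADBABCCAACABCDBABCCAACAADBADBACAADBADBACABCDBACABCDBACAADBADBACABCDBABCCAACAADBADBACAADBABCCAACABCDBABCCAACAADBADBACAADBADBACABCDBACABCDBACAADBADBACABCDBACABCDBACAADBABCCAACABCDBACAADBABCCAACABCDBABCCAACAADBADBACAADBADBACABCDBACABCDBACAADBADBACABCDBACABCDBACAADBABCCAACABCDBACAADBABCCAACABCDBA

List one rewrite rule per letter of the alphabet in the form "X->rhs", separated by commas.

  step 0 ⇒ step 1: ABB ⇒ DBA·BC·BC
    A ↦ DBA
    B ↦ BC
    C ↦ CAA  (constrained at step 1)
    D ↦ CA  (constrained at step 1)

A->DBA, B->BC, C->CAA, D->CA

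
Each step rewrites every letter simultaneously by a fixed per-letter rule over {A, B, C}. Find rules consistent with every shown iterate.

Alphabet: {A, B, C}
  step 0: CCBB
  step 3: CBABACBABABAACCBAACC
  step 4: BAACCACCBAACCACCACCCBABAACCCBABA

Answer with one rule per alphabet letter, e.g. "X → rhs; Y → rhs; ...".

  step 3 ⇒ step 4: CBABACBABABAACCBAACC ⇒ BA·AC·C·AC·C·BA·AC·C·AC·C·AC·C·C·BA·BA·AC·C·C·BA·BA
    A ↦ C
    B ↦ AC
    C ↦ BA

A->C, B->AC, C->BA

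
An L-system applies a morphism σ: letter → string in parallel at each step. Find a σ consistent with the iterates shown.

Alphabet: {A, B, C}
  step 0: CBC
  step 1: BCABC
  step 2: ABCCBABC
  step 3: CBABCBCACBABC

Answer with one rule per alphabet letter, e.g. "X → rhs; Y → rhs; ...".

A->CB, B->A, C->BC

  step 2 ⇒ step 3: ABCCBABC ⇒ CB·A·BC·BC·A·CB·A·BC
    A ↦ CB
    B ↦ A
    C ↦ BC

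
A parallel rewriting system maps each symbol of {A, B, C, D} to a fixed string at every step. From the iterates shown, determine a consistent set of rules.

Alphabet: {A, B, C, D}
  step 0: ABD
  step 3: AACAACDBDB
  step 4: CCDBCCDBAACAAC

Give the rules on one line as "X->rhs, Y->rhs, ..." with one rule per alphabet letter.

  step 3 ⇒ step 4: AACAACDBDB ⇒ C·C·DB·C·C·DB·AA·C·AA·C
    A ↦ C
    B ↦ C
    C ↦ DB
    D ↦ AA

A->C, B->C, C->DB, D->AA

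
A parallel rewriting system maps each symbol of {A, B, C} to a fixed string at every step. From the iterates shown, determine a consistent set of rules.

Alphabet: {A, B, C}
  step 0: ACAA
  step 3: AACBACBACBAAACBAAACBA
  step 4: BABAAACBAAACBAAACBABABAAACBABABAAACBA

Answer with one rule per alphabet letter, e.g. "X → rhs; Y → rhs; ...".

A->BA, B->C, C->AA

  step 3 ⇒ step 4: AACBACBACBAAACBAAACBA ⇒ BA·BA·AA·C·BA·AA·C·BA·AA·C·BA·BA·BA·AA·C·BA·BA·BA·AA·C·BA
    A ↦ BA
    B ↦ C
    C ↦ AA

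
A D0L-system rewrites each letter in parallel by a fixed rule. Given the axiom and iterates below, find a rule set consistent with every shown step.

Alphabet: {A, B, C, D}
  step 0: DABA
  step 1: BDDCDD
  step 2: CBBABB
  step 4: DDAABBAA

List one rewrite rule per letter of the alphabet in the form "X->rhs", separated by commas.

  step 1 ⇒ step 2: BDDCDD ⇒ C·B·B·A·B·B
    B ↦ C
    C ↦ A
    D ↦ B
  step 0 ⇒ step 1: DABA ⇒ B·DD·C·DD
    A ↦ DD

A->DD, B->C, C->A, D->B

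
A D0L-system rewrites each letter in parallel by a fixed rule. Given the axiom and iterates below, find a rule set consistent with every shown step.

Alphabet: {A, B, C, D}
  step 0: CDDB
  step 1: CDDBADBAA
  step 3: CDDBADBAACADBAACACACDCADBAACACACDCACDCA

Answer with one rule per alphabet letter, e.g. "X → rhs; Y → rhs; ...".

  step 0 ⇒ step 1: CDDB ⇒ CD·DBA·DBA·A
    B ↦ A
    C ↦ CD
    D ↦ DBA
    A ↦ CA  (constrained at step 1)

A->CA, B->A, C->CD, D->DBA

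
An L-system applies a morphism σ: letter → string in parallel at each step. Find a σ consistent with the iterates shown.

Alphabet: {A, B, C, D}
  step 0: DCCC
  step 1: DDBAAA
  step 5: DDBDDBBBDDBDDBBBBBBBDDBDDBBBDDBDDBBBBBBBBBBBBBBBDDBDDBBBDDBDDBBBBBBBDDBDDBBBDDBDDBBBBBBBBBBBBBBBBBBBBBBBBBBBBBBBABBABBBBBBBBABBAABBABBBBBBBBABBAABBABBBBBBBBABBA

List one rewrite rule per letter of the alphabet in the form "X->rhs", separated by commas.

A->CBC, B->BB, C->A, D->DDB

  step 0 ⇒ step 1: DCCC ⇒ DDB·A·A·A
    C ↦ A
    D ↦ DDB
    A ↦ CBC  (constrained at step 1)
    B ↦ BB  (constrained at step 1)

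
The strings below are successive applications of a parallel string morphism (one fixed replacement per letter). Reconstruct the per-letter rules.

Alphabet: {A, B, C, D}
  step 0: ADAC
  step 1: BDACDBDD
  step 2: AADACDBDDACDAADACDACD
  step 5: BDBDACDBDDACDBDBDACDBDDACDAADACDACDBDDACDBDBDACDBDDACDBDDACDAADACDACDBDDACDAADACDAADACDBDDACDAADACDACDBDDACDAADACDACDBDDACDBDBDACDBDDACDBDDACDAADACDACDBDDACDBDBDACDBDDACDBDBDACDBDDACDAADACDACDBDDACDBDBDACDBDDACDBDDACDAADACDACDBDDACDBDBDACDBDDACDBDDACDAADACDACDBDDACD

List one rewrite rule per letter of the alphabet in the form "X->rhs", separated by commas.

A->BD, B->AAD, C->D, D->ACD

  step 1 ⇒ step 2: BDACDBDD ⇒ AAD·ACD·BD·D·ACD·AAD·ACD·ACD
    A ↦ BD
    B ↦ AAD
    C ↦ D
    D ↦ ACD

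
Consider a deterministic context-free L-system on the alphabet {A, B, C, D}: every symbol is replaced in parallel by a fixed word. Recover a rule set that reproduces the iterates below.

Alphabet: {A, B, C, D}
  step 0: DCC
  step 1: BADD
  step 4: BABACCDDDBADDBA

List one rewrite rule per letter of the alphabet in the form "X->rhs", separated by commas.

A->D, B->CC, C->D, D->BA

  step 0 ⇒ step 1: DCC ⇒ BA·D·D
    C ↦ D
    D ↦ BA
    A ↦ D  (constrained at step 1)
    B ↦ CC  (constrained at step 1)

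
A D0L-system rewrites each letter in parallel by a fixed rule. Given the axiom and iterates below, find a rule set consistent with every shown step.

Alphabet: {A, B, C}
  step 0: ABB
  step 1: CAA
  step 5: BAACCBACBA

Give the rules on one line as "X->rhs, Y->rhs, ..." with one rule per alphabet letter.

A->C, B->A, C->BA

  step 0 ⇒ step 1: ABB ⇒ C·A·A
    A ↦ C
    B ↦ A
    C ↦ BA  (constrained at step 1)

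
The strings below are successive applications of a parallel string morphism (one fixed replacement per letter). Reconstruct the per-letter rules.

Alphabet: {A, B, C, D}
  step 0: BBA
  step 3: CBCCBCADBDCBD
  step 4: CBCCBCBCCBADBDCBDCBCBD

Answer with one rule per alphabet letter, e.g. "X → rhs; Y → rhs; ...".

  step 3 ⇒ step 4: CBCCBCADBDCBD ⇒ CB·C·CB·CB·C·CB·AD·BD·C·BD·CB·C·BD
    A ↦ AD
    B ↦ C
    C ↦ CB
    D ↦ BD

A->AD, B->C, C->CB, D->BD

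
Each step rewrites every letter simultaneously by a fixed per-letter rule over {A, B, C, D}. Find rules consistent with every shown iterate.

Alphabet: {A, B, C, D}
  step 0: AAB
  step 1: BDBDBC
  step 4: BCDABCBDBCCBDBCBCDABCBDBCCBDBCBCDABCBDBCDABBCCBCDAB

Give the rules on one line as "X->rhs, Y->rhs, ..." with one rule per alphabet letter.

A->BD, B->BC, C->DAB, D->C

  step 0 ⇒ step 1: AAB ⇒ BD·BD·BC
    A ↦ BD
    B ↦ BC
    C ↦ DAB  (constrained at step 1)
    D ↦ C  (constrained at step 1)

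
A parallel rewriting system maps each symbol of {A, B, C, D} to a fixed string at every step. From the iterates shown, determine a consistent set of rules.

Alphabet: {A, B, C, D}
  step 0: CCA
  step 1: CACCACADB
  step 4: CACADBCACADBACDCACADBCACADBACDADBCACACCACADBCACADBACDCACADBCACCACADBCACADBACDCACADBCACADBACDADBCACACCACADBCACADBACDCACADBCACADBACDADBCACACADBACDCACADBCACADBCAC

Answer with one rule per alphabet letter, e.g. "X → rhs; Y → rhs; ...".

A->ADB, B->D, C->CAC, D->AC

  step 0 ⇒ step 1: CCA ⇒ CAC·CAC·ADB
    A ↦ ADB
    C ↦ CAC
    B ↦ D  (constrained at step 1)
    D ↦ AC  (constrained at step 1)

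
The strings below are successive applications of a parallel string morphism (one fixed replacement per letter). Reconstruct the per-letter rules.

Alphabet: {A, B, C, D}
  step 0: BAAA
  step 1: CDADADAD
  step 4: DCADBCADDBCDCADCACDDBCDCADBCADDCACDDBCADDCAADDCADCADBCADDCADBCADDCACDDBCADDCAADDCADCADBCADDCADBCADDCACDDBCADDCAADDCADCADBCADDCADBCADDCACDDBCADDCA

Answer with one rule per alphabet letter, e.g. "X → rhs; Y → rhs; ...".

A->AD, B->CD, C->DBC, D->DCA

  step 0 ⇒ step 1: BAAA ⇒ CD·AD·AD·AD
    A ↦ AD
    B ↦ CD
    C ↦ DBC  (constrained at step 1)
    D ↦ DCA  (constrained at step 1)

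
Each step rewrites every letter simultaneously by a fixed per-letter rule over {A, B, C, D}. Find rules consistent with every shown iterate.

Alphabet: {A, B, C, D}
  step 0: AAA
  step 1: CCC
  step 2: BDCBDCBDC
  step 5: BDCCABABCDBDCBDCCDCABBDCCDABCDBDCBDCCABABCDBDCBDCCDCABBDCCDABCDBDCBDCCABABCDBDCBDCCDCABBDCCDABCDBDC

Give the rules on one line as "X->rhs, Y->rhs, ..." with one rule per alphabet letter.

  step 1 ⇒ step 2: CCC ⇒ BDC·BDC·BDC
    C ↦ BDC
  step 0 ⇒ step 1: AAA ⇒ C·C·C
    A ↦ C
    B ↦ AB  (constrained at step 2)
    D ↦ CD  (constrained at step 2)

A->C, B->AB, C->BDC, D->CD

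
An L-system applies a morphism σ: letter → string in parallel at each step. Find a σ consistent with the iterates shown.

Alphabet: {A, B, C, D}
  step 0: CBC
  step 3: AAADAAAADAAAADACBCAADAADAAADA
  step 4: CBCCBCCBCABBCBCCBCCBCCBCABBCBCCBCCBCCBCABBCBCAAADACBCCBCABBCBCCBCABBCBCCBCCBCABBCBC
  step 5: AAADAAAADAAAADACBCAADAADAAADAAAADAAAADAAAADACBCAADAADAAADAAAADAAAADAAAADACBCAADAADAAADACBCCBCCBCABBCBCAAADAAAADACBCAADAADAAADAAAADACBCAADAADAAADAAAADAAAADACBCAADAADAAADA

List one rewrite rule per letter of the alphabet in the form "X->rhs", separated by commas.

A->CBC, B->AAD, C->A, D->ABB

  step 4 ⇒ step 5: CBCCBCCBCABBCBCCBCCBCCBCABBCBCCBCCBCCBCABBCBCAAADACBCCBCABBCBCCBCABBCBCCBCCBCABBCBC ⇒ A·AAD·A·A·AAD·A·A·AAD·A·CBC·AAD·AAD·A·AAD·A·A·AAD·A·A·AAD·A·A·AAD·A·CBC·AAD·AAD·A·AAD·A·A·AAD·A·A·AAD·A·A·AAD·A·CBC·AAD·AAD·A·AAD·A·CBC·CBC·CBC·ABB·CBC·A·AAD·A·A·AAD·A·CBC·AAD·AAD·A·AAD·A·A·AAD·A·CBC·AAD·AAD·A·AAD·A·A·AAD·A·A·AAD·A·CBC·AAD·AAD·A·AAD·A
    A ↦ CBC
    B ↦ AAD
    C ↦ A
    D ↦ ABB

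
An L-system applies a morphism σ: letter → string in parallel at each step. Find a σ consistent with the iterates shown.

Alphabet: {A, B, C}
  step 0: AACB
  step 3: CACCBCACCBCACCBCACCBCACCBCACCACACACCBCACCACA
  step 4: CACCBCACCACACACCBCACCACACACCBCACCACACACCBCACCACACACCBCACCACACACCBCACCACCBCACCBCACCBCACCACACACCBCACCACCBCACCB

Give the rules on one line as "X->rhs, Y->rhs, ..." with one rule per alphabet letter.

A->CB, B->A, C->CAC

  step 3 ⇒ step 4: CACCBCACCBCACCBCACCBCACCBCACCACACACCBCACCACA ⇒ CAC·CB·CAC·CAC·A·CAC·CB·CAC·CAC·A·CAC·CB·CAC·CAC·A·CAC·CB·CAC·CAC·A·CAC·CB·CAC·CAC·A·CAC·CB·CAC·CAC·CB·CAC·CB·CAC·CB·CAC·CAC·A·CAC·CB·CAC·CAC·CB·CAC·CB
    A ↦ CB
    B ↦ A
    C ↦ CAC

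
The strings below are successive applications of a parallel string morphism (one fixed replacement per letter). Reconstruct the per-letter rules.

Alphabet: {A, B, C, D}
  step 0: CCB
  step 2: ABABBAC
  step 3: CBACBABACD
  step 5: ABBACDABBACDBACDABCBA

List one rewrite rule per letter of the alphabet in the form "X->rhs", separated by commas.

A->C, B->BA, C->D, D->AB

  step 2 ⇒ step 3: ABABBAC ⇒ C·BA·C·BA·BA·C·D
    A ↦ C
    B ↦ BA
    C ↦ D
    D ↦ AB  (constrained at step 3)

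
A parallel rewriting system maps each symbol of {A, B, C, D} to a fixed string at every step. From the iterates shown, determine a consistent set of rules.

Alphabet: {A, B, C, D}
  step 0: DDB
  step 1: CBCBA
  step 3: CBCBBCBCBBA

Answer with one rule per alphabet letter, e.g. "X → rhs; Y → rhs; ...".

  step 0 ⇒ step 1: DDB ⇒ CB·CB·A
    B ↦ A
    D ↦ CB
    A ↦ B  (constrained at step 1)
    C ↦ DD  (constrained at step 1)

A->B, B->A, C->DD, D->CB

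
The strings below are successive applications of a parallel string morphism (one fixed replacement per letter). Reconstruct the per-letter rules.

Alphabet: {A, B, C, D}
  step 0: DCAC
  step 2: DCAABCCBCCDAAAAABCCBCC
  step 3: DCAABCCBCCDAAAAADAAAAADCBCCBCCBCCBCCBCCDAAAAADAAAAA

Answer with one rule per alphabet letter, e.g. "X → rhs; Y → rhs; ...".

A->BCC, B->DA, C->AA, D->DC

  step 2 ⇒ step 3: DCAABCCBCCDAAAAABCCBCC ⇒ DC·AA·BCC·BCC·DA·AA·AA·DA·AA·AA·DC·BCC·BCC·BCC·BCC·BCC·DA·AA·AA·DA·AA·AA
    A ↦ BCC
    B ↦ DA
    C ↦ AA
    D ↦ DC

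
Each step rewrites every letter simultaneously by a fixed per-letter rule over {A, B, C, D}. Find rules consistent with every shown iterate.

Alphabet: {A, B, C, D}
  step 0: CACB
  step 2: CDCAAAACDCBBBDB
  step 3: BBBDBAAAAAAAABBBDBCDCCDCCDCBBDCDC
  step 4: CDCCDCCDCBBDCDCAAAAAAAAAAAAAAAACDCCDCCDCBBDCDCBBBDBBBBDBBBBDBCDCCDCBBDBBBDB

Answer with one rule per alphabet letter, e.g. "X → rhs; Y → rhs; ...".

  step 3 ⇒ step 4: BBBDBAAAAAAAABBBDBCDCCDCCDCBBDCDC ⇒ CDC·CDC·CDC·BBD·CDC·AA·AA·AA·AA·AA·AA·AA·AA·CDC·CDC·CDC·BBD·CDC·B·BBD·B·B·BBD·B·B·BBD·B·CDC·CDC·BBD·B·BBD·B
    A ↦ AA
    B ↦ CDC
    C ↦ B
    D ↦ BBD

A->AA, B->CDC, C->B, D->BBD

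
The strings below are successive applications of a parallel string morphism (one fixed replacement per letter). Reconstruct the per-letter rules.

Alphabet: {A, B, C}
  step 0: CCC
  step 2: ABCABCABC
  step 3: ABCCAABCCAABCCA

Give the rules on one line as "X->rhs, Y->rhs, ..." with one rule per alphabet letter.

  step 2 ⇒ step 3: ABCABCABC ⇒ ABC·C·A·ABC·C·A·ABC·C·A
    A ↦ ABC
    B ↦ C
    C ↦ A

A->ABC, B->C, C->A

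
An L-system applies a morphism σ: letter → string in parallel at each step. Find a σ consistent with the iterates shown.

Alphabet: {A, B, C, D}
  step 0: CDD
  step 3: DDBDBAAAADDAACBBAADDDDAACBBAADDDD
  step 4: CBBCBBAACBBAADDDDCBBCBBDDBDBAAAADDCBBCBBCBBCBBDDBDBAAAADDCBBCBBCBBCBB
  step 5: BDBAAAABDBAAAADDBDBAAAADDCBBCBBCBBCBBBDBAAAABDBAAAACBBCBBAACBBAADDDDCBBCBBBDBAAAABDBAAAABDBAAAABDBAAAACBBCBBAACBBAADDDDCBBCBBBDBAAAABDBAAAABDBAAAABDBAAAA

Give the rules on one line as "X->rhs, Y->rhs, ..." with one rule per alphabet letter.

A->D, B->AA, C->BDB, D->CBB

  step 4 ⇒ step 5: CBBCBBAACBBAADDDDCBBCBBDDBDBAAAADDCBBCBBCBBCBBDDBDBAAAADDCBBCBBCBBCBB ⇒ BDB·AA·AA·BDB·AA·AA·D·D·BDB·AA·AA·D·D·CBB·CBB·CBB·CBB·BDB·AA·AA·BDB·AA·AA·CBB·CBB·AA·CBB·AA·D·D·D·D·CBB·CBB·BDB·AA·AA·BDB·AA·AA·BDB·AA·AA·BDB·AA·AA·CBB·CBB·AA·CBB·AA·D·D·D·D·CBB·CBB·BDB·AA·AA·BDB·AA·AA·BDB·AA·AA·BDB·AA·AA
    A ↦ D
    B ↦ AA
    C ↦ BDB
    D ↦ CBB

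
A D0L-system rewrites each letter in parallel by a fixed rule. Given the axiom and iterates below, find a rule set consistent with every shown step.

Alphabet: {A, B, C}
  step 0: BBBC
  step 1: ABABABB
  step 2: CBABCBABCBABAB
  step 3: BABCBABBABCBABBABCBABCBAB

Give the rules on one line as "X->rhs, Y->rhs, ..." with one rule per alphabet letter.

A->CB, B->AB, C->B

  step 2 ⇒ step 3: CBABCBABCBABAB ⇒ B·AB·CB·AB·B·AB·CB·AB·B·AB·CB·AB·CB·AB
    A ↦ CB
    B ↦ AB
    C ↦ B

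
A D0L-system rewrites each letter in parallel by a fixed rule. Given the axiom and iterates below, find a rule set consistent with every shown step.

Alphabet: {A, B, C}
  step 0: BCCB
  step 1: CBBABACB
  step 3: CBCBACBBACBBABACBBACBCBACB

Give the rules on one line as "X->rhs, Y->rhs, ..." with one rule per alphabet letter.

  step 0 ⇒ step 1: BCCB ⇒ CB·BA·BA·CB
    B ↦ CB
    C ↦ BA
    A ↦ C  (constrained at step 1)

A->C, B->CB, C->BA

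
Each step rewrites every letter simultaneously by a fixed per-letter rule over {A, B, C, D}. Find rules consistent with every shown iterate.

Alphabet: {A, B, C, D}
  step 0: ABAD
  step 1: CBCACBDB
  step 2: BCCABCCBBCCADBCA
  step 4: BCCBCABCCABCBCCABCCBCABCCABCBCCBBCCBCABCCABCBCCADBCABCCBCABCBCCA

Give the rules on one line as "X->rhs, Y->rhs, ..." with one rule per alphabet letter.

A->CB, B->CA, C->BC, D->DB

  step 1 ⇒ step 2: CBCACBDB ⇒ BC·CA·BC·CB·BC·CA·DB·CA
    A ↦ CB
    B ↦ CA
    C ↦ BC
    D ↦ DB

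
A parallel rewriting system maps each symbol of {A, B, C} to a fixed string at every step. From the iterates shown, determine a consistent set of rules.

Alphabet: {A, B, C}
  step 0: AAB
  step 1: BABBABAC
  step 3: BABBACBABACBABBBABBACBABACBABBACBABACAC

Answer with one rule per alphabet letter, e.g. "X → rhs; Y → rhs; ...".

  step 0 ⇒ step 1: AAB ⇒ BAB·BAB·AC
    A ↦ BAB
    B ↦ AC
    C ↦ B  (constrained at step 1)

A->BAB, B->AC, C->B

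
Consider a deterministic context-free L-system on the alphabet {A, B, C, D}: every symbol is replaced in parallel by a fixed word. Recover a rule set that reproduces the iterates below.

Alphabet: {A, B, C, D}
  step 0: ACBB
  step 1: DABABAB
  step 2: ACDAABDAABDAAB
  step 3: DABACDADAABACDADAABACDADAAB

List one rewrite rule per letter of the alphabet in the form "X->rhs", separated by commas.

  step 2 ⇒ step 3: ACDAABDAABDAAB ⇒ DA·B·AC·DA·DA·AB·AC·DA·DA·AB·AC·DA·DA·AB
    A ↦ DA
    B ↦ AB
    C ↦ B
    D ↦ AC

A->DA, B->AB, C->B, D->AC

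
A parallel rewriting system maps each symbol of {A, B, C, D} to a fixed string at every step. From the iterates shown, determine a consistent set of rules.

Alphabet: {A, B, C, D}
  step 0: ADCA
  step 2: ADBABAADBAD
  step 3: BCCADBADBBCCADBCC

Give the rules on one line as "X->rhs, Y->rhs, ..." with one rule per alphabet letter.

A->B, B->AD, C->BA, D->CC

  step 2 ⇒ step 3: ADBABAADBAD ⇒ B·CC·AD·B·AD·B·B·CC·AD·B·CC
    A ↦ B
    B ↦ AD
    D ↦ CC
    C ↦ BA  (constrained at step 0)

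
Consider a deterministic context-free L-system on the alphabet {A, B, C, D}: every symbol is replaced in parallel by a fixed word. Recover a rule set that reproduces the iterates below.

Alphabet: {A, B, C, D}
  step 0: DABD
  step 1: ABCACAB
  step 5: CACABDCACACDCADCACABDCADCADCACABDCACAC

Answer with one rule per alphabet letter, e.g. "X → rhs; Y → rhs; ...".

  step 0 ⇒ step 1: DABD ⇒ AB·CA·C·AB
    A ↦ CA
    B ↦ C
    D ↦ AB
    C ↦ D  (constrained at step 1)

A->CA, B->C, C->D, D->AB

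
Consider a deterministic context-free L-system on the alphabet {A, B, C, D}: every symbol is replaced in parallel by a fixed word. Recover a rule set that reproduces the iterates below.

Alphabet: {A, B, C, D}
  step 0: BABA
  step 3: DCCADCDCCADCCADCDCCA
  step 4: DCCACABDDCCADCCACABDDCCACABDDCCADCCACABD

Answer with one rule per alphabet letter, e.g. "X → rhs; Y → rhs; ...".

A->BD, B->D, C->CA, D->DC

  step 3 ⇒ step 4: DCCADCDCCADCCADCDCCA ⇒ DC·CA·CA·BD·DC·CA·DC·CA·CA·BD·DC·CA·CA·BD·DC·CA·DC·CA·CA·BD
    A ↦ BD
    C ↦ CA
    D ↦ DC
    B ↦ D  (constrained at step 0)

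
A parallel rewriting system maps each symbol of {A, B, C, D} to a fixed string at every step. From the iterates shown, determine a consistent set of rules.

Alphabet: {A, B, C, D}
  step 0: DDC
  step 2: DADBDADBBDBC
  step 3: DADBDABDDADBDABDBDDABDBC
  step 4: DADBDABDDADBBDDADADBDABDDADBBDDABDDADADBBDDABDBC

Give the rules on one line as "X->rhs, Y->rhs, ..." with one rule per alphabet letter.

  step 3 ⇒ step 4: DADBDABDDADBDABDBDDABDBC ⇒ DA·DB·DA·BD·DA·DB·BD·DA·DA·DB·DA·BD·DA·DB·BD·DA·BD·DA·DA·DB·BD·DA·BD·BC
    A ↦ DB
    B ↦ BD
    C ↦ BC
    D ↦ DA

A->DB, B->BD, C->BC, D->DA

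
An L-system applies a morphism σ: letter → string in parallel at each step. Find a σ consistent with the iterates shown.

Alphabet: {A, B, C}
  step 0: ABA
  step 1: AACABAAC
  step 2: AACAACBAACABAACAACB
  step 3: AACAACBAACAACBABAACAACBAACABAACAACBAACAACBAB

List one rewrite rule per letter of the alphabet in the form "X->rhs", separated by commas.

A->AAC, B->AB, C->B

  step 2 ⇒ step 3: AACAACBAACABAACAACB ⇒ AAC·AAC·B·AAC·AAC·B·AB·AAC·AAC·B·AAC·AB·AAC·AAC·B·AAC·AAC·B·AB
    A ↦ AAC
    B ↦ AB
    C ↦ B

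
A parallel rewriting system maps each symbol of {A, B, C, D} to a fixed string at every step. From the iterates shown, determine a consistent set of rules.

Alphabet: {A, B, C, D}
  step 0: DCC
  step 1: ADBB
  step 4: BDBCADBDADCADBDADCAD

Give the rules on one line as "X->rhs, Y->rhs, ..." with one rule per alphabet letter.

  step 0 ⇒ step 1: DCC ⇒ AD·B·B
    C ↦ B
    D ↦ AD
    A ↦ C  (constrained at step 1)
    B ↦ BD  (constrained at step 1)

A->C, B->BD, C->B, D->AD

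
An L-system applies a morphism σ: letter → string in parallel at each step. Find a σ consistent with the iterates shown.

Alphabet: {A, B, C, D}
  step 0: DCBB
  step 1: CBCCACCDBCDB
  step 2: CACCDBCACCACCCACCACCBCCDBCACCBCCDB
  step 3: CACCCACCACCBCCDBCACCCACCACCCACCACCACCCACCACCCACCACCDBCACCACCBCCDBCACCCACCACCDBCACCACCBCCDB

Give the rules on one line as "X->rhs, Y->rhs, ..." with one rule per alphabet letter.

  step 2 ⇒ step 3: CACCDBCACCACCCACCACCBCCDBCACCBCCDB ⇒ CAC·C·CAC·CAC·CBC·CDB·CAC·C·CAC·CAC·C·CAC·CAC·CAC·C·CAC·CAC·C·CAC·CAC·CDB·CAC·CAC·CBC·CDB·CAC·C·CAC·CAC·CDB·CAC·CAC·CBC·CDB
    A ↦ C
    B ↦ CDB
    C ↦ CAC
    D ↦ CBC

A->C, B->CDB, C->CAC, D->CBC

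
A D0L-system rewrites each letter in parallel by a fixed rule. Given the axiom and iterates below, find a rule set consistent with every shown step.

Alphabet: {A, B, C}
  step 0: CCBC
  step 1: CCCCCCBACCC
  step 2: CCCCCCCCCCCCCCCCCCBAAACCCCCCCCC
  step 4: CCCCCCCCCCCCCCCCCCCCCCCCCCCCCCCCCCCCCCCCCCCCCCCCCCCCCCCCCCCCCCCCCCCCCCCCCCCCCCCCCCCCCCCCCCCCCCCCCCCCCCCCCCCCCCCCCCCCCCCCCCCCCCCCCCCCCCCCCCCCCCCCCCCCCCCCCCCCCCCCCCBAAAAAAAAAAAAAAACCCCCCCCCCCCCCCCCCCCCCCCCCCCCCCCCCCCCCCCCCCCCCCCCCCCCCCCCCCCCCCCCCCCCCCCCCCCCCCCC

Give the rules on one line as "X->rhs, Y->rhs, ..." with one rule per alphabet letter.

A->AA, B->BA, C->CCC

  step 1 ⇒ step 2: CCCCCCBACCC ⇒ CCC·CCC·CCC·CCC·CCC·CCC·BA·AA·CCC·CCC·CCC
    A ↦ AA
    B ↦ BA
    C ↦ CCC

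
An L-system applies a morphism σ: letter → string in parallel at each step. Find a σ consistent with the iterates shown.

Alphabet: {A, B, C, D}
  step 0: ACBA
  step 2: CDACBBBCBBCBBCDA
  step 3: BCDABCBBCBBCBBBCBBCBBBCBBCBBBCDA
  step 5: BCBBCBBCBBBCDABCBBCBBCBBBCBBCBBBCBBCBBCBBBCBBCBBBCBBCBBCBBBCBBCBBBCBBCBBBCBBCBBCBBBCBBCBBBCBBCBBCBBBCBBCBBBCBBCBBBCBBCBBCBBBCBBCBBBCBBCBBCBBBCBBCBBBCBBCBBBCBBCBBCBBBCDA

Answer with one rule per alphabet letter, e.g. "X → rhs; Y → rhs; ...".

  step 2 ⇒ step 3: CDACBBBCBBCBBCDA ⇒ B·C·DA·B·CBB·CBB·CBB·B·CBB·CBB·B·CBB·CBB·B·C·DA
    A ↦ DA
    B ↦ CBB
    C ↦ B
    D ↦ C

A->DA, B->CBB, C->B, D->C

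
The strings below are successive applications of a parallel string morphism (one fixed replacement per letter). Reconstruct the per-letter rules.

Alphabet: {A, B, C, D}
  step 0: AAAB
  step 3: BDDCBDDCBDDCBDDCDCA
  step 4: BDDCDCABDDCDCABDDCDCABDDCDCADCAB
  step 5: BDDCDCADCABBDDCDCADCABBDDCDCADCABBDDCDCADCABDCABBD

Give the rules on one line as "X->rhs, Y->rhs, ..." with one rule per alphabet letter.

A->B, B->BD, C->A, D->DC

  step 4 ⇒ step 5: BDDCDCABDDCDCABDDCDCABDDCDCADCAB ⇒ BD·DC·DC·A·DC·A·B·BD·DC·DC·A·DC·A·B·BD·DC·DC·A·DC·A·B·BD·DC·DC·A·DC·A·B·DC·A·B·BD
    A ↦ B
    B ↦ BD
    C ↦ A
    D ↦ DC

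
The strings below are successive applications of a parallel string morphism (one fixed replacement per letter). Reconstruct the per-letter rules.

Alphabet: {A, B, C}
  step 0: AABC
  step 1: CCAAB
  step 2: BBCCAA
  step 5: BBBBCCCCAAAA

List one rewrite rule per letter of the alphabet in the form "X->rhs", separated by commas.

  step 1 ⇒ step 2: CCAAB ⇒ B·B·C·C·AA
    A ↦ C
    B ↦ AA
    C ↦ B

A->C, B->AA, C->B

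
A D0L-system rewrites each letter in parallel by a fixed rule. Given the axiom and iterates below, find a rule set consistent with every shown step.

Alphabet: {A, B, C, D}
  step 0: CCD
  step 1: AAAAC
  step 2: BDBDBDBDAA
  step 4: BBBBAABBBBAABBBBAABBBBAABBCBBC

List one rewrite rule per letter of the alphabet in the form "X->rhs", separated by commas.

  step 1 ⇒ step 2: AAAAC ⇒ BD·BD·BD·BD·AA
    A ↦ BD
    C ↦ AA
    B ↦ BB  (constrained at step 2)
  step 0 ⇒ step 1: CCD ⇒ AA·AA·C
    D ↦ C

A->BD, B->BB, C->AA, D->C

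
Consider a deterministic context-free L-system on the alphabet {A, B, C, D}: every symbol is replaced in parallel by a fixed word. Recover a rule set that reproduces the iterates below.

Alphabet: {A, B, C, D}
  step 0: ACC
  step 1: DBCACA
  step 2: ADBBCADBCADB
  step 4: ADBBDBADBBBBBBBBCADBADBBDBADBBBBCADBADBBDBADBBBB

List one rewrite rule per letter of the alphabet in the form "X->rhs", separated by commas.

  step 1 ⇒ step 2: DBCACA ⇒ AD·BB·CA·DB·CA·DB
    A ↦ DB
    B ↦ BB
    C ↦ CA
    D ↦ AD

A->DB, B->BB, C->CA, D->AD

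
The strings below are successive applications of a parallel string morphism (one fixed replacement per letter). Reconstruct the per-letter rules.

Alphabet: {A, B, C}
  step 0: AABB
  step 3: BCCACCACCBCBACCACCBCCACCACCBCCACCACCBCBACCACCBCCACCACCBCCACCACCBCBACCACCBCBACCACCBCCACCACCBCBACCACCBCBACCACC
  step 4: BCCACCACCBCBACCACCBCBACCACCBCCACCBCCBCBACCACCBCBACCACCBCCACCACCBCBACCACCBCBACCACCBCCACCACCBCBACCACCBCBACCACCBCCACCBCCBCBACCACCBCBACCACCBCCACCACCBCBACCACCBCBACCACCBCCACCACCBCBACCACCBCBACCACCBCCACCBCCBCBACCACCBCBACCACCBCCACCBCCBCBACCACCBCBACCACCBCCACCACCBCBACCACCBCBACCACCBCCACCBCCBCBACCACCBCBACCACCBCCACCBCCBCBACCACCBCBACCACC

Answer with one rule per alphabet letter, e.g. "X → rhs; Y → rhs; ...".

A->BCB, B->BCC, C->ACC

  step 3 ⇒ step 4: BCCACCACCBCBACCACCBCCACCACCBCCACCACCBCBACCACCBCCACCACCBCCACCACCBCBACCACCBCBACCACCBCCACCACCBCBACCACCBCBACCACC ⇒ BCC·ACC·ACC·BCB·ACC·ACC·BCB·ACC·ACC·BCC·ACC·BCC·BCB·ACC·ACC·BCB·ACC·ACC·BCC·ACC·ACC·BCB·ACC·ACC·BCB·ACC·ACC·BCC·ACC·ACC·BCB·ACC·ACC·BCB·ACC·ACC·BCC·ACC·BCC·BCB·ACC·ACC·BCB·ACC·ACC·BCC·ACC·ACC·BCB·ACC·ACC·BCB·ACC·ACC·BCC·ACC·ACC·BCB·ACC·ACC·BCB·ACC·ACC·BCC·ACC·BCC·BCB·ACC·ACC·BCB·ACC·ACC·BCC·ACC·BCC·BCB·ACC·ACC·BCB·ACC·ACC·BCC·ACC·ACC·BCB·ACC·ACC·BCB·ACC·ACC·BCC·ACC·BCC·BCB·ACC·ACC·BCB·ACC·ACC·BCC·ACC·BCC·BCB·ACC·ACC·BCB·ACC·ACC
    A ↦ BCB
    B ↦ BCC
    C ↦ ACC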